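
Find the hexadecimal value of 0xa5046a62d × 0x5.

0x3391613ee1

Multiply each base-16 digit by 5, carrying:
  d×5 = 65 → write 1 carry 4
  2×5+4 = 14 → write e
  6×5 = 30 → write e carry 1
  a×5+1 = 51 → write 3 carry 3
  6×5+3 = 33 → write 1 carry 2
  4×5+2 = 22 → write 6 carry 1
  0×5+1 = 1 → write 1
  5×5 = 25 → write 9 carry 1
  a×5+1 = 51 → write 3 carry 3
  remaining carry: 3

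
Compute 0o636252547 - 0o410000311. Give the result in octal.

0o226252236

Subtract column by column in base 8:
  7-1 → 6
  4-1 → 3
  5-3 → 2
  2-0 → 2
  5-0 → 5
  2-0 → 2
  6-0 → 6
  3-1 → 2
  6-4 → 2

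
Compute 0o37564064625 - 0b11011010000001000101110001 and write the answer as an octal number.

0o37232054044

0b11011010000001000101110001 = 0o332010561 in octal.
Subtract column by column in base 8:
  5-1 → 4
  2-6 → 4 (borrow)
  6-5-1 → 0
  4-0 → 4
  6-1 → 5
  0-0 → 0
  4-2 → 2
  6-3 → 3
  5-3 → 2
  7-0 → 7
  3-0 → 3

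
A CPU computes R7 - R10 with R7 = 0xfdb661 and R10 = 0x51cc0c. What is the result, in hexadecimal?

0xabea55

Subtract column by column in base 16:
  1-c → 5 (borrow)
  6-0-1 → 5
  6-c → a (borrow)
  b-c-1 → e (borrow)
  d-1-1 → b
  f-5 → a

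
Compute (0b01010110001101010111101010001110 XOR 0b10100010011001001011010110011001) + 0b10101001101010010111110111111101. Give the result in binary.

0b110011101111110110100110100010100

First 0b01010110001101010111101010001110 XOR 0b10100010011001001011010110011001 = 0b11110100010100011100111100010111.
Add column by column in base 2, right to left:
  1+1 = 0 carry 1
  1+0+1 = 0 carry 1
  1+1+1 = 1 carry 1
  0+1+1 = 0 carry 1
  1+1+1 = 1 carry 1
  0+1+1 = 0 carry 1
  0+1+1 = 0 carry 1
  0+1+1 = 0 carry 1
  1+1+1 = 1 carry 1
  1+0+1 = 0 carry 1
  1+1+1 = 1 carry 1
  1+1+1 = 1 carry 1
  0+1+1 = 0 carry 1
  0+1+1 = 0 carry 1
  1+1+1 = 1 carry 1
  1+0+1 = 0 carry 1
  1+1+1 = 1 carry 1
  0+0+1 = 1
  0+0 = 0
  0+1 = 1
  1+0 = 1
  0+1 = 1
  1+0 = 1
  0+1 = 1
  0+1 = 1
  0+0 = 0
  1+0 = 1
  0+1 = 1
  1+0 = 1
  1+1 = 0 carry 1
  1+0+1 = 0 carry 1
  1+1+1 = 1 carry 1
  final carry 1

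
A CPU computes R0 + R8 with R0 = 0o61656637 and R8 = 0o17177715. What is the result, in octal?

0o101056554

Add column by column in base 8, right to left:
  7+5 = 4 carry 1
  3+1+1 = 5
  6+7 = 5 carry 1
  6+7+1 = 6 carry 1
  5+7+1 = 5 carry 1
  6+1+1 = 0 carry 1
  1+7+1 = 1 carry 1
  6+1+1 = 0 carry 1
  final carry 1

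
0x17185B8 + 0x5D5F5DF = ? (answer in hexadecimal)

0x7477B97

Add column by column in base 16, right to left:
  8+F = 7 carry 1
  B+D+1 = 9 carry 1
  5+5+1 = B
  8+F = 7 carry 1
  1+5+1 = 7
  7+D = 4 carry 1
  1+5+1 = 7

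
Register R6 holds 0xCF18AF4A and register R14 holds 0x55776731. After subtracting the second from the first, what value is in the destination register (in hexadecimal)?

Subtract column by column in base 16:
  A-1 → 9
  4-3 → 1
  F-7 → 8
  A-6 → 4
  8-7 → 1
  1-7 → A (borrow)
  F-5-1 → 9
  C-5 → 7

0x79A14819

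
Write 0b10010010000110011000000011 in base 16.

0x2486603

Group the bits into nibbles: 0010 0100 1000 0110 0110 0000 0011 → 2486603.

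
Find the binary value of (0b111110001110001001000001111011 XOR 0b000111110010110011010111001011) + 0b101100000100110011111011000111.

0b1100110000001101110010001110111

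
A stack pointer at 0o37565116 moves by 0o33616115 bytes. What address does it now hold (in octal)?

Add column by column in base 8, right to left:
  6+5 = 3 carry 1
  1+1+1 = 3
  1+1 = 2
  5+6 = 3 carry 1
  6+1+1 = 0 carry 1
  5+6+1 = 4 carry 1
  7+3+1 = 3 carry 1
  3+3+1 = 7

0o73403233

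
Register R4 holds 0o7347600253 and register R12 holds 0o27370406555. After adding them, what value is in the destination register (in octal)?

Add column by column in base 8, right to left:
  3+5 = 0 carry 1
  5+5+1 = 3 carry 1
  2+5+1 = 0 carry 1
  0+6+1 = 7
  0+0 = 0
  6+4 = 2 carry 1
  7+0+1 = 0 carry 1
  4+7+1 = 4 carry 1
  3+3+1 = 7
  7+7 = 6 carry 1
  0+2+1 = 3

0o36740207030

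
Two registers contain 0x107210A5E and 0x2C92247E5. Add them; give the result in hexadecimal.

0x3D0435243

Add column by column in base 16, right to left:
  E+5 = 3 carry 1
  5+E+1 = 4 carry 1
  A+7+1 = 2 carry 1
  0+4+1 = 5
  1+2 = 3
  2+2 = 4
  7+9 = 0 carry 1
  0+C+1 = D
  1+2 = 3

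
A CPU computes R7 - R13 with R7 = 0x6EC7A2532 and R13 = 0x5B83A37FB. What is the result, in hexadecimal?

0x1343FED37

Subtract column by column in base 16:
  2-B → 7 (borrow)
  3-F-1 → 3 (borrow)
  5-7-1 → D (borrow)
  2-3-1 → E (borrow)
  A-A-1 → F (borrow)
  7-3-1 → 3
  C-8 → 4
  E-B → 3
  6-5 → 1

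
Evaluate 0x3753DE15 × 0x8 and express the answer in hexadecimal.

Multiply each base-16 digit by 8, carrying:
  5×8 = 40 → write 8 carry 2
  1×8+2 = 10 → write A
  E×8 = 112 → write 0 carry 7
  D×8+7 = 111 → write F carry 6
  3×8+6 = 30 → write E carry 1
  5×8+1 = 41 → write 9 carry 2
  7×8+2 = 58 → write A carry 3
  3×8+3 = 27 → write B carry 1
  remaining carry: 1

0x1BA9EF0A8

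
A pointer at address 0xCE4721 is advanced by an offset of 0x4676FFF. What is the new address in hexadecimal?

0x535B720

Add column by column in base 16, right to left:
  1+F = 0 carry 1
  2+F+1 = 2 carry 1
  7+F+1 = 7 carry 1
  4+6+1 = B
  E+7 = 5 carry 1
  C+6+1 = 3 carry 1
  0+4+1 = 5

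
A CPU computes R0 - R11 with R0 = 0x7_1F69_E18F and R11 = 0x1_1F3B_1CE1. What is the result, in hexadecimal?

Subtract column by column in base 16:
  F-1 → E
  8-E → A (borrow)
  1-C-1 → 4 (borrow)
  E-1-1 → C
  9-B → E (borrow)
  6-3-1 → 2
  F-F → 0
  1-1 → 0
  7-1 → 6

0x6002EC4AE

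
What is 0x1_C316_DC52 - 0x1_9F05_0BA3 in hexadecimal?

0x2411D0AF

Subtract column by column in base 16:
  2-3 → F (borrow)
  5-A-1 → A (borrow)
  C-B-1 → 0
  D-0 → D
  6-5 → 1
  1-0 → 1
  3-F → 4 (borrow)
  C-9-1 → 2
  1-1 → 0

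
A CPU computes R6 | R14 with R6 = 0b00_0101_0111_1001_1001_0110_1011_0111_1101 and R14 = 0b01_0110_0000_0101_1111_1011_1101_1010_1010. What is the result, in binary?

0b0101110111110111111111111111111111

OR bit by bit (1 where either bit is 1):
  0001010111100110010110101101111101
| 0101100000010111111011110110101010
= 0101110111110111111111111111111111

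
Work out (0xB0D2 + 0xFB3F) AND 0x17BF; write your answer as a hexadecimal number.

0x411

Add column by column in base 16, right to left:
  2+F = 1 carry 1
  D+3+1 = 1 carry 1
  0+B+1 = C
  B+F = A carry 1
  final carry 1
Sum = 0x1AC11; now AND with 0x17BF:
  1&0=0, A&1=0, C&7=4, 1&B=1, 1&F=1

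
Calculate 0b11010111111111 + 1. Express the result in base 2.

0b11011000000000

The trailing 9 digits are 1 (max in base 2), so adding 1 cascades: they roll to 0 and the next digit up increments.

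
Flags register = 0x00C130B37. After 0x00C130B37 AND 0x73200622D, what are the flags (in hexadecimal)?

AND each hex digit independently (no carries):
  0&7=0, 0&3=0, C&2=0, 1&0=0, 3&0=0, 0&6=0, B&2=2, 3&2=2, 7&D=5

0x000000225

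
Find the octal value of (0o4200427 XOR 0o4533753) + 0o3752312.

First 0o4200427 XOR 0o4533753 = 0o0733374.
Add column by column in base 8, right to left:
  4+2 = 6
  7+1 = 0 carry 1
  3+3+1 = 7
  3+2 = 5
  3+5 = 0 carry 1
  7+7+1 = 7 carry 1
  0+3+1 = 4

0o4705706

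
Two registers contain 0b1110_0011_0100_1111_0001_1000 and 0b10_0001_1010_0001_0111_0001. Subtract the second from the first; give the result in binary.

0b110000011010110110100111

Subtract column by column in base 2:
  0-1 → 1 (borrow)
  0-0-1 → 1 (borrow)
  0-0-1 → 1 (borrow)
  1-0-1 → 0
  1-1 → 0
  0-1 → 1 (borrow)
  0-1-1 → 0 (borrow)
  0-0-1 → 1 (borrow)
  1-1-1 → 1 (borrow)
  1-0-1 → 0
  1-0 → 1
  1-0 → 1
  0-0 → 0
  0-1 → 1 (borrow)
  1-0-1 → 0
  0-1 → 1 (borrow)
  1-1-1 → 1 (borrow)
  1-0-1 → 0
  0-0 → 0
  0-0 → 0
  0-0 → 0
  1-1 → 0
  1-0 → 1
  1-0 → 1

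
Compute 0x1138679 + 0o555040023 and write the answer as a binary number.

0x1138679 = 0b1000100111000011001111001 in binary.
0o555040023 = 0b101101101000100000000010011 in binary.
Add column by column in base 2, right to left:
  1+1 = 0 carry 1
  0+1+1 = 0 carry 1
  0+0+1 = 1
  1+0 = 1
  1+1 = 0 carry 1
  1+0+1 = 0 carry 1
  1+0+1 = 0 carry 1
  0+0+1 = 1
  0+0 = 0
  1+0 = 1
  1+0 = 1
  0+0 = 0
  0+0 = 0
  0+0 = 0
  0+1 = 1
  1+0 = 1
  1+0 = 1
  1+0 = 1
  0+1 = 1
  0+0 = 0
  1+1 = 0 carry 1
  0+1+1 = 0 carry 1
  0+0+1 = 1
  0+1 = 1
  1+1 = 0 carry 1
  0+0+1 = 1
  0+1 = 1

0b110110001111100011010001100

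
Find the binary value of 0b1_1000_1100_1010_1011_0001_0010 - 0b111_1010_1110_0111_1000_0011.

Subtract column by column in base 2:
  0-1 → 1 (borrow)
  1-1-1 → 1 (borrow)
  0-0-1 → 1 (borrow)
  0-0-1 → 1 (borrow)
  1-0-1 → 0
  0-0 → 0
  0-0 → 0
  0-1 → 1 (borrow)
  1-1-1 → 1 (borrow)
  1-1-1 → 1 (borrow)
  0-1-1 → 0 (borrow)
  1-0-1 → 0
  0-0 → 0
  1-1 → 0
  0-1 → 1 (borrow)
  1-1-1 → 1 (borrow)
  0-0-1 → 1 (borrow)
  0-1-1 → 0 (borrow)
  1-0-1 → 0
  1-1 → 0
  0-1 → 1 (borrow)
  0-1-1 → 0 (borrow)
  0-1-1 → 0 (borrow)
  1-0-1 → 0
  1-0 → 1

0b1000100011100001110001111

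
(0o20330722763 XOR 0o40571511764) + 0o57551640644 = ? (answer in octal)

0o140413073653

First 0o20330722763 XOR 0o40571511764 = 0o60641233007.
Add column by column in base 8, right to left:
  7+4 = 3 carry 1
  0+4+1 = 5
  0+6 = 6
  3+0 = 3
  3+4 = 7
  2+6 = 0 carry 1
  1+1+1 = 3
  4+5 = 1 carry 1
  6+5+1 = 4 carry 1
  0+7+1 = 0 carry 1
  6+5+1 = 4 carry 1
  final carry 1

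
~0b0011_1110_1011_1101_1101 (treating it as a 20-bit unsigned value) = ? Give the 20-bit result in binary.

Invert each bit: 00111110101111011101 → 11000001010000100010.

0b11000001010000100010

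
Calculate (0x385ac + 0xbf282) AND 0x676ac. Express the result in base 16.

0x6702c

Add column by column in base 16, right to left:
  c+2 = e
  a+8 = 2 carry 1
  5+2+1 = 8
  8+f = 7 carry 1
  3+b+1 = f
Sum = 0xf782e; now AND with 0x676ac:
  f&6=6, 7&7=7, 8&6=0, 2&a=2, e&c=c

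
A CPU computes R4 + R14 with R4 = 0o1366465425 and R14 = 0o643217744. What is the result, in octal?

Add column by column in base 8, right to left:
  5+4 = 1 carry 1
  2+4+1 = 7
  4+7 = 3 carry 1
  5+7+1 = 5 carry 1
  6+1+1 = 0 carry 1
  4+2+1 = 7
  6+3 = 1 carry 1
  6+4+1 = 3 carry 1
  3+6+1 = 2 carry 1
  1+0+1 = 2

0o2231705371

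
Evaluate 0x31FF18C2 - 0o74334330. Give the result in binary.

0b110001000011010101111111101010

0x31FF18C2 = 0b110001111111110001100011000010 in binary.
0o74334330 = 0b111100011011100011011000 in binary.
Subtract column by column in base 2:
  0-0 → 0
  1-0 → 1
  0-0 → 0
  0-1 → 1 (borrow)
  0-1-1 → 0 (borrow)
  0-0-1 → 1 (borrow)
  1-1-1 → 1 (borrow)
  1-1-1 → 1 (borrow)
  0-0-1 → 1 (borrow)
  0-0-1 → 1 (borrow)
  0-0-1 → 1 (borrow)
  1-1-1 → 1 (borrow)
  1-1-1 → 1 (borrow)
  0-1-1 → 0 (borrow)
  0-0-1 → 1 (borrow)
  0-1-1 → 0 (borrow)
  1-1-1 → 1 (borrow)
  1-0-1 → 0
  1-0 → 1
  1-0 → 1
  1-1 → 0
  1-1 → 0
  1-1 → 0
  1-1 → 0
  1-0 → 1
  0-0 → 0
  0-0 → 0
  0-0 → 0
  1-0 → 1
  1-0 → 1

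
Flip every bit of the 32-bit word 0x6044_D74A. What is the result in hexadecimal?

Each hex digit d becomes F−d:
  6→9, 0→F, 4→B, 4→B, D→2, 7→8, 4→B, A→5

0x9FBB28B5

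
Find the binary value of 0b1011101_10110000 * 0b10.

Multiply each base-2 digit by 2, carrying:
  0×2 = 0 → write 0
  0×2 = 0 → write 0
  0×2 = 0 → write 0
  0×2 = 0 → write 0
  1×2 = 2 → write 0 carry 1
  1×2+1 = 3 → write 1 carry 1
  0×2+1 = 1 → write 1
  1×2 = 2 → write 0 carry 1
  1×2+1 = 3 → write 1 carry 1
  0×2+1 = 1 → write 1
  1×2 = 2 → write 0 carry 1
  1×2+1 = 3 → write 1 carry 1
  1×2+1 = 3 → write 1 carry 1
  0×2+1 = 1 → write 1
  1×2 = 2 → write 0 carry 1
  remaining carry: 1

0b1011101101100000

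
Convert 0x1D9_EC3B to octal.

Expand each hex digit to 4 bits: 1=0001 D=1101 9=1001 E=1110 C=1100 3=0011 B=1011.
Group the bits in threes: 001 110 110 011 110 110 000 111 011 → 166366073.

0o166366073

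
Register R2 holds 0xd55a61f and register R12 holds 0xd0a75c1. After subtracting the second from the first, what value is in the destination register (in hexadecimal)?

Subtract column by column in base 16:
  f-1 → e
  1-c → 5 (borrow)
  6-5-1 → 0
  a-7 → 3
  5-a → b (borrow)
  5-0-1 → 4
  d-d → 0

0x4b305e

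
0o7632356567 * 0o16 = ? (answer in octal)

0o155162416202

Multiply each base-8 digit by 14, carrying:
  7×14 = 98 → write 2 carry 12
  6×14+12 = 96 → write 0 carry 12
  5×14+12 = 82 → write 2 carry 10
  6×14+10 = 94 → write 6 carry 11
  5×14+11 = 81 → write 1 carry 10
  3×14+10 = 52 → write 4 carry 6
  2×14+6 = 34 → write 2 carry 4
  3×14+4 = 46 → write 6 carry 5
  6×14+5 = 89 → write 1 carry 11
  7×14+11 = 109 → write 5 carry 13
  remaining carry: 15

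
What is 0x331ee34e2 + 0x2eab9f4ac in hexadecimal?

0x61ca8298e

Add column by column in base 16, right to left:
  2+c = e
  e+a = 8 carry 1
  4+4+1 = 9
  3+f = 2 carry 1
  e+9+1 = 8 carry 1
  e+b+1 = a carry 1
  1+a+1 = c
  3+e = 1 carry 1
  3+2+1 = 6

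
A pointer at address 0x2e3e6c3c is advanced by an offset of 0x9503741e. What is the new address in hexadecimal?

Add column by column in base 16, right to left:
  c+e = a carry 1
  3+1+1 = 5
  c+4 = 0 carry 1
  6+7+1 = e
  e+3 = 1 carry 1
  3+0+1 = 4
  e+5 = 3 carry 1
  2+9+1 = c

0xc341e05a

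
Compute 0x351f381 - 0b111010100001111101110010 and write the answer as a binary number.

0x351f381 = 0b11010100011111001110000001 in binary.
Subtract column by column in base 2:
  1-0 → 1
  0-1 → 1 (borrow)
  0-0-1 → 1 (borrow)
  0-0-1 → 1 (borrow)
  0-1-1 → 0 (borrow)
  0-1-1 → 0 (borrow)
  0-1-1 → 0 (borrow)
  1-0-1 → 0
  1-1 → 0
  1-1 → 0
  0-1 → 1 (borrow)
  0-1-1 → 0 (borrow)
  1-1-1 → 1 (borrow)
  1-0-1 → 0
  1-0 → 1
  1-0 → 1
  1-0 → 1
  0-1 → 1 (borrow)
  0-0-1 → 1 (borrow)
  0-1-1 → 0 (borrow)
  1-0-1 → 0
  0-1 → 1 (borrow)
  1-1-1 → 1 (borrow)
  0-1-1 → 0 (borrow)
  1-0-1 → 0
  1-0 → 1

0b10011001111101010000001111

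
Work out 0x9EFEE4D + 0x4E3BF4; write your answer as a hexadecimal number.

Add column by column in base 16, right to left:
  D+4 = 1 carry 1
  4+F+1 = 4 carry 1
  E+B+1 = A carry 1
  E+3+1 = 2 carry 1
  F+E+1 = E carry 1
  E+4+1 = 3 carry 1
  9+0+1 = A

0xA3E2A41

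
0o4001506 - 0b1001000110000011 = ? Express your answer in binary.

0o4001506 = 0b100000000001101000110 in binary.
Subtract column by column in base 2:
  0-1 → 1 (borrow)
  1-1-1 → 1 (borrow)
  1-0-1 → 0
  0-0 → 0
  0-0 → 0
  0-0 → 0
  1-0 → 1
  0-1 → 1 (borrow)
  1-1-1 → 1 (borrow)
  1-0-1 → 0
  0-0 → 0
  0-0 → 0
  0-1 → 1 (borrow)
  0-0-1 → 1 (borrow)
  0-0-1 → 1 (borrow)
  0-1-1 → 0 (borrow)
  0-0-1 → 1 (borrow)
  0-0-1 → 1 (borrow)
  0-0-1 → 1 (borrow)
  0-0-1 → 1 (borrow)
  1-0-1 → 0

0b11110111000111000011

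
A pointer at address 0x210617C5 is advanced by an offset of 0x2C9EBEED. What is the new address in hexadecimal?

0x4DA4D6B2

Add column by column in base 16, right to left:
  5+D = 2 carry 1
  C+E+1 = B carry 1
  7+E+1 = 6 carry 1
  1+B+1 = D
  6+E = 4 carry 1
  0+9+1 = A
  1+C = D
  2+2 = 4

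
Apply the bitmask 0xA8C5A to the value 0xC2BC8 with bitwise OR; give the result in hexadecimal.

OR each hex digit independently (no carries):
  C|A=E, 2|8=A, B|C=F, C|5=D, 8|A=A

0xEAFDA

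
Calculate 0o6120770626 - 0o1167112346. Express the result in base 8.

0o4731656260

Subtract column by column in base 8:
  6-6 → 0
  2-4 → 6 (borrow)
  6-3-1 → 2
  0-2 → 6 (borrow)
  7-1-1 → 5
  7-1 → 6
  0-7 → 1 (borrow)
  2-6-1 → 3 (borrow)
  1-1-1 → 7 (borrow)
  6-1-1 → 4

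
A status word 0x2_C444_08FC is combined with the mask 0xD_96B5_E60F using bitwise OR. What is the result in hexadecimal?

0xFD6F5EEFF

OR each hex digit independently (no carries):
  2|D=F, C|9=D, 4|6=6, 4|B=F, 4|5=5, 0|E=E, 8|6=E, F|0=F, C|F=F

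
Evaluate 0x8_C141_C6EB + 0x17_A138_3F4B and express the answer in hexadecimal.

Add column by column in base 16, right to left:
  B+B = 6 carry 1
  E+4+1 = 3 carry 1
  6+F+1 = 6 carry 1
  C+3+1 = 0 carry 1
  1+8+1 = A
  4+3 = 7
  1+1 = 2
  C+A = 6 carry 1
  8+7+1 = 0 carry 1
  0+1+1 = 2

0x20627A0636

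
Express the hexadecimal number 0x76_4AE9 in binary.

0b11101100100101011101001

Expand each hex digit to 4 bits: 7=0111 6=0110 4=0100 A=1010 E=1110 9=1001.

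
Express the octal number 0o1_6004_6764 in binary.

0b1110000000100110111110100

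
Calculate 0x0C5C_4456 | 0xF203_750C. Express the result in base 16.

0xFE5F755E

OR each hex digit independently (no carries):
  0|F=F, C|2=E, 5|0=5, C|3=F, 4|7=7, 4|5=5, 5|0=5, 6|C=E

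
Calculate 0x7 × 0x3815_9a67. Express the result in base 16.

Multiply each base-16 digit by 7, carrying:
  7×7 = 49 → write 1 carry 3
  6×7+3 = 45 → write d carry 2
  a×7+2 = 72 → write 8 carry 4
  9×7+4 = 67 → write 3 carry 4
  5×7+4 = 39 → write 7 carry 2
  1×7+2 = 9 → write 9
  8×7 = 56 → write 8 carry 3
  3×7+3 = 24 → write 8 carry 1
  remaining carry: 1

0x1889738d1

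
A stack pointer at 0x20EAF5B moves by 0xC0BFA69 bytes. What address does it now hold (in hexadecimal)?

Add column by column in base 16, right to left:
  B+9 = 4 carry 1
  5+6+1 = C
  F+A = 9 carry 1
  A+F+1 = A carry 1
  E+B+1 = A carry 1
  0+0+1 = 1
  2+C = E

0xE1AA9C4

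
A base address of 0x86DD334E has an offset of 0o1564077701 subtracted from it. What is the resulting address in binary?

0b1111001000011001011001110001101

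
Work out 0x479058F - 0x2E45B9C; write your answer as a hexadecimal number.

0x194A9F3

Subtract column by column in base 16:
  F-C → 3
  8-9 → F (borrow)
  5-B-1 → 9 (borrow)
  0-5-1 → A (borrow)
  9-4-1 → 4
  7-E → 9 (borrow)
  4-2-1 → 1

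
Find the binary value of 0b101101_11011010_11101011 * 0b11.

0b100010011001000011000001

Multiply each base-2 digit by 3, carrying:
  1×3 = 3 → write 1 carry 1
  1×3+1 = 4 → write 0 carry 2
  0×3+2 = 2 → write 0 carry 1
  1×3+1 = 4 → write 0 carry 2
  0×3+2 = 2 → write 0 carry 1
  1×3+1 = 4 → write 0 carry 2
  1×3+2 = 5 → write 1 carry 2
  1×3+2 = 5 → write 1 carry 2
  0×3+2 = 2 → write 0 carry 1
  1×3+1 = 4 → write 0 carry 2
  0×3+2 = 2 → write 0 carry 1
  1×3+1 = 4 → write 0 carry 2
  1×3+2 = 5 → write 1 carry 2
  0×3+2 = 2 → write 0 carry 1
  1×3+1 = 4 → write 0 carry 2
  1×3+2 = 5 → write 1 carry 2
  1×3+2 = 5 → write 1 carry 2
  0×3+2 = 2 → write 0 carry 1
  1×3+1 = 4 → write 0 carry 2
  1×3+2 = 5 → write 1 carry 2
  0×3+2 = 2 → write 0 carry 1
  1×3+1 = 4 → write 0 carry 2
  remaining carry: 10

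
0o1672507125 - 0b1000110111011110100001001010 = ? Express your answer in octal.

0b1000110111011110100001001010 = 0o1067364112 in octal.
Subtract column by column in base 8:
  5-2 → 3
  2-1 → 1
  1-1 → 0
  7-4 → 3
  0-6 → 2 (borrow)
  5-3-1 → 1
  2-7 → 3 (borrow)
  7-6-1 → 0
  6-0 → 6
  1-1 → 0

0o603123013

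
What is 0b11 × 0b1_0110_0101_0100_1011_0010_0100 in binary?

Multiply each base-2 digit by 3, carrying:
  0×3 = 0 → write 0
  0×3 = 0 → write 0
  1×3 = 3 → write 1 carry 1
  0×3+1 = 1 → write 1
  0×3 = 0 → write 0
  1×3 = 3 → write 1 carry 1
  0×3+1 = 1 → write 1
  0×3 = 0 → write 0
  1×3 = 3 → write 1 carry 1
  1×3+1 = 4 → write 0 carry 2
  0×3+2 = 2 → write 0 carry 1
  1×3+1 = 4 → write 0 carry 2
  0×3+2 = 2 → write 0 carry 1
  0×3+1 = 1 → write 1
  1×3 = 3 → write 1 carry 1
  0×3+1 = 1 → write 1
  1×3 = 3 → write 1 carry 1
  0×3+1 = 1 → write 1
  1×3 = 3 → write 1 carry 1
  0×3+1 = 1 → write 1
  0×3 = 0 → write 0
  1×3 = 3 → write 1 carry 1
  1×3+1 = 4 → write 0 carry 2
  0×3+2 = 2 → write 0 carry 1
  1×3+1 = 4 → write 0 carry 2
  remaining carry: 10

0b100001011111110000101101100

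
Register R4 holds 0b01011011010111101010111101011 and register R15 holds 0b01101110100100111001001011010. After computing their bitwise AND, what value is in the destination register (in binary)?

AND bit by bit (1 only where both bits are 1):
  01011011010111101010111101011
& 01101110100100111001001011010
= 01001010000100101000001001010

0b01001010000100101000001001010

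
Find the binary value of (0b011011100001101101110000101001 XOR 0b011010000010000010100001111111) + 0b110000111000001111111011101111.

0b110010011011111111001101000101

First 0b011011100001101101110000101001 XOR 0b011010000010000010100001111111 = 0b000001100011101111010001010110.
Add column by column in base 2, right to left:
  0+1 = 1
  1+1 = 0 carry 1
  1+1+1 = 1 carry 1
  0+1+1 = 0 carry 1
  1+0+1 = 0 carry 1
  0+1+1 = 0 carry 1
  1+1+1 = 1 carry 1
  0+1+1 = 0 carry 1
  0+0+1 = 1
  0+1 = 1
  1+1 = 0 carry 1
  0+1+1 = 0 carry 1
  1+1+1 = 1 carry 1
  1+1+1 = 1 carry 1
  1+1+1 = 1 carry 1
  1+1+1 = 1 carry 1
  0+0+1 = 1
  1+0 = 1
  1+0 = 1
  1+0 = 1
  0+0 = 0
  0+1 = 1
  0+1 = 1
  1+1 = 0 carry 1
  1+0+1 = 0 carry 1
  0+0+1 = 1
  0+0 = 0
  0+0 = 0
  0+1 = 1
  0+1 = 1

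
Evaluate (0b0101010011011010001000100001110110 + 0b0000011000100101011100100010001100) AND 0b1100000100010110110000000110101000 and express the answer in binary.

Add column by column in base 2, right to left:
  0+0 = 0
  1+0 = 1
  1+1 = 0 carry 1
  0+1+1 = 0 carry 1
  1+0+1 = 0 carry 1
  1+0+1 = 0 carry 1
  1+0+1 = 0 carry 1
  0+1+1 = 0 carry 1
  0+0+1 = 1
  0+0 = 0
  0+0 = 0
  1+1 = 0 carry 1
  0+0+1 = 1
  0+0 = 0
  0+1 = 1
  1+1 = 0 carry 1
  0+1+1 = 0 carry 1
  0+0+1 = 1
  0+1 = 1
  1+0 = 1
  0+1 = 1
  1+0 = 1
  1+0 = 1
  0+1 = 1
  1+0 = 1
  1+0 = 1
  0+0 = 0
  0+1 = 1
  1+1 = 0 carry 1
  0+0+1 = 1
  1+0 = 1
  0+0 = 0
  1+0 = 1
Sum = 0b101101011111111100101000100000010; now AND with 0b1100000100010110110000000110101000:
  0101101011111111100101000100000010
& 1100000100010110110000000110101000
= 0100000000010110100000000100000000

0b100000000010110100000000100000000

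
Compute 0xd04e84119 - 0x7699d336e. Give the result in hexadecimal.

0x59b4b0dab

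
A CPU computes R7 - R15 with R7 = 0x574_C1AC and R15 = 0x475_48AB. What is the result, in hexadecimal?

0xFF7901

Subtract column by column in base 16:
  C-B → 1
  A-A → 0
  1-8 → 9 (borrow)
  C-4-1 → 7
  4-5 → F (borrow)
  7-7-1 → F (borrow)
  5-4-1 → 0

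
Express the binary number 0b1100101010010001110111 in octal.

Group the bits in threes: 001 100 101 010 010 001 110 111 → 14522167.

0o14522167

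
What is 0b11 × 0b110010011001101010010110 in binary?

0b10010111001100111111000010

Multiply each base-2 digit by 3, carrying:
  0×3 = 0 → write 0
  1×3 = 3 → write 1 carry 1
  1×3+1 = 4 → write 0 carry 2
  0×3+2 = 2 → write 0 carry 1
  1×3+1 = 4 → write 0 carry 2
  0×3+2 = 2 → write 0 carry 1
  0×3+1 = 1 → write 1
  1×3 = 3 → write 1 carry 1
  0×3+1 = 1 → write 1
  1×3 = 3 → write 1 carry 1
  0×3+1 = 1 → write 1
  1×3 = 3 → write 1 carry 1
  1×3+1 = 4 → write 0 carry 2
  0×3+2 = 2 → write 0 carry 1
  0×3+1 = 1 → write 1
  1×3 = 3 → write 1 carry 1
  1×3+1 = 4 → write 0 carry 2
  0×3+2 = 2 → write 0 carry 1
  0×3+1 = 1 → write 1
  1×3 = 3 → write 1 carry 1
  0×3+1 = 1 → write 1
  0×3 = 0 → write 0
  1×3 = 3 → write 1 carry 1
  1×3+1 = 4 → write 0 carry 2
  remaining carry: 10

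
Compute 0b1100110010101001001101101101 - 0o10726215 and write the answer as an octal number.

0o1451563340

0b1100110010101001001101101101 = 0o1462511555 in octal.
Subtract column by column in base 8:
  5-5 → 0
  5-1 → 4
  5-2 → 3
  1-6 → 3 (borrow)
  1-2-1 → 6 (borrow)
  5-7-1 → 5 (borrow)
  2-0-1 → 1
  6-1 → 5
  4-0 → 4
  1-0 → 1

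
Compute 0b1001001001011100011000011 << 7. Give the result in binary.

Left shift by 7: append 7 zero bits.

0b10010010010111000110000110000000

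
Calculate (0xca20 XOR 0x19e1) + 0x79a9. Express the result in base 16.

0x14d6a

First 0xca20 XOR 0x19e1 = 0xd3c1.
Add column by column in base 16, right to left:
  1+9 = a
  c+a = 6 carry 1
  3+9+1 = d
  d+7 = 4 carry 1
  final carry 1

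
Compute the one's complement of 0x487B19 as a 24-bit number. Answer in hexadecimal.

0xB784E6

Each hex digit d becomes F−d:
  4→B, 8→7, 7→8, B→4, 1→E, 9→6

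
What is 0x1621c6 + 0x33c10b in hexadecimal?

0x49e2d1

Add column by column in base 16, right to left:
  6+b = 1 carry 1
  c+0+1 = d
  1+1 = 2
  2+c = e
  6+3 = 9
  1+3 = 4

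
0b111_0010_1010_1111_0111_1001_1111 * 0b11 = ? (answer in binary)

0b10101100000001110011011011101

Multiply each base-2 digit by 3, carrying:
  1×3 = 3 → write 1 carry 1
  1×3+1 = 4 → write 0 carry 2
  1×3+2 = 5 → write 1 carry 2
  1×3+2 = 5 → write 1 carry 2
  1×3+2 = 5 → write 1 carry 2
  0×3+2 = 2 → write 0 carry 1
  0×3+1 = 1 → write 1
  1×3 = 3 → write 1 carry 1
  1×3+1 = 4 → write 0 carry 2
  1×3+2 = 5 → write 1 carry 2
  1×3+2 = 5 → write 1 carry 2
  0×3+2 = 2 → write 0 carry 1
  1×3+1 = 4 → write 0 carry 2
  1×3+2 = 5 → write 1 carry 2
  1×3+2 = 5 → write 1 carry 2
  1×3+2 = 5 → write 1 carry 2
  0×3+2 = 2 → write 0 carry 1
  1×3+1 = 4 → write 0 carry 2
  0×3+2 = 2 → write 0 carry 1
  1×3+1 = 4 → write 0 carry 2
  0×3+2 = 2 → write 0 carry 1
  1×3+1 = 4 → write 0 carry 2
  0×3+2 = 2 → write 0 carry 1
  0×3+1 = 1 → write 1
  1×3 = 3 → write 1 carry 1
  1×3+1 = 4 → write 0 carry 2
  1×3+2 = 5 → write 1 carry 2
  remaining carry: 10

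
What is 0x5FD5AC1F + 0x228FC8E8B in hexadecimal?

Add column by column in base 16, right to left:
  F+B = A carry 1
  1+8+1 = A
  C+E = A carry 1
  A+8+1 = 3 carry 1
  5+C+1 = 2 carry 1
  D+F+1 = D carry 1
  F+8+1 = 8 carry 1
  5+2+1 = 8
  0+2 = 2

0x288D23AAA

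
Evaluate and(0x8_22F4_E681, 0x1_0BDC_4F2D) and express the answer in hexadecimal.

0x002D44601

AND each hex digit independently (no carries):
  8&1=0, 2&0=0, 2&B=2, F&D=D, 4&C=4, E&4=4, 6&F=6, 8&2=0, 1&D=1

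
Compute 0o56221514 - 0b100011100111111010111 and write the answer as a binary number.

0b101001110101001101110101

0o56221514 = 0b101110010010001101001100 in binary.
Subtract column by column in base 2:
  0-1 → 1 (borrow)
  0-1-1 → 0 (borrow)
  1-1-1 → 1 (borrow)
  1-0-1 → 0
  0-1 → 1 (borrow)
  0-0-1 → 1 (borrow)
  1-1-1 → 1 (borrow)
  0-1-1 → 0 (borrow)
  1-1-1 → 1 (borrow)
  1-1-1 → 1 (borrow)
  0-1-1 → 0 (borrow)
  0-1-1 → 0 (borrow)
  0-0-1 → 1 (borrow)
  1-0-1 → 0
  0-1 → 1 (borrow)
  0-1-1 → 0 (borrow)
  1-1-1 → 1 (borrow)
  0-0-1 → 1 (borrow)
  0-0-1 → 1 (borrow)
  1-0-1 → 0
  1-1 → 0
  1-0 → 1
  0-0 → 0
  1-0 → 1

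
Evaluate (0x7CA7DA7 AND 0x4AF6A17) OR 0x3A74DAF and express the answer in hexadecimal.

0x7CA7DA7 AND 0x4AF6A17 = 0x48A6807.
Then OR with 0x3A74DAF.

0x7AF6DAF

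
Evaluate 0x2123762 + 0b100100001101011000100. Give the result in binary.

0b10001001000101001000100110

0x2123762 = 0b10000100100011011101100010 in binary.
Add column by column in base 2, right to left:
  0+0 = 0
  1+0 = 1
  0+1 = 1
  0+0 = 0
  0+0 = 0
  1+0 = 1
  1+1 = 0 carry 1
  0+1+1 = 0 carry 1
  1+0+1 = 0 carry 1
  1+1+1 = 1 carry 1
  1+0+1 = 0 carry 1
  0+1+1 = 0 carry 1
  1+1+1 = 1 carry 1
  1+0+1 = 0 carry 1
  0+0+1 = 1
  0+0 = 0
  0+0 = 0
  1+1 = 0 carry 1
  0+0+1 = 1
  0+0 = 0
  1+1 = 0 carry 1
  0+0+1 = 1
  0+0 = 0
  0+0 = 0
  0+0 = 0
  1+0 = 1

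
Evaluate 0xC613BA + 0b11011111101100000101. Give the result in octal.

0xC613BA = 0o61411672 in octal.
0b11011111101100000101 = 0o3375405 in octal.
Add column by column in base 8, right to left:
  2+5 = 7
  7+0 = 7
  6+4 = 2 carry 1
  1+5+1 = 7
  1+7 = 0 carry 1
  4+3+1 = 0 carry 1
  1+3+1 = 5
  6+0 = 6

0o65007277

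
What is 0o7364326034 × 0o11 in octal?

Multiply each base-8 digit by 9, carrying:
  4×9 = 36 → write 4 carry 4
  3×9+4 = 31 → write 7 carry 3
  0×9+3 = 3 → write 3
  6×9 = 54 → write 6 carry 6
  2×9+6 = 24 → write 0 carry 3
  3×9+3 = 30 → write 6 carry 3
  4×9+3 = 39 → write 7 carry 4
  6×9+4 = 58 → write 2 carry 7
  3×9+7 = 34 → write 2 carry 4
  7×9+4 = 67 → write 3 carry 8
  remaining carry: 10

0o103227606374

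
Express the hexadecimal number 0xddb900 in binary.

Expand each hex digit to 4 bits: d=1101 d=1101 b=1011 9=1001 0=0000 0=0000.

0b110111011011100100000000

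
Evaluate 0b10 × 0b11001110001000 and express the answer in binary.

0b110011100010000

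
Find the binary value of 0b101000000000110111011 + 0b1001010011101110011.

Add column by column in base 2, right to left:
  1+1 = 0 carry 1
  1+1+1 = 1 carry 1
  0+0+1 = 1
  1+0 = 1
  1+1 = 0 carry 1
  1+1+1 = 1 carry 1
  0+1+1 = 0 carry 1
  1+0+1 = 0 carry 1
  1+1+1 = 1 carry 1
  0+1+1 = 0 carry 1
  0+1+1 = 0 carry 1
  0+0+1 = 1
  0+0 = 0
  0+1 = 1
  0+0 = 0
  0+1 = 1
  0+0 = 0
  0+0 = 0
  1+1 = 0 carry 1
  0+0+1 = 1
  1+0 = 1

0b110001010100100101110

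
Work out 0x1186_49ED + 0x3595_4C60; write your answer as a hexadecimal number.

Add column by column in base 16, right to left:
  D+0 = D
  E+6 = 4 carry 1
  9+C+1 = 6 carry 1
  4+4+1 = 9
  6+5 = B
  8+9 = 1 carry 1
  1+5+1 = 7
  1+3 = 4

0x471B964D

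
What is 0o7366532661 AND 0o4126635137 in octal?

AND each oct digit independently (no carries):
  7&4=4, 3&1=1, 6&2=2, 6&6=6, 5&6=4, 3&3=3, 2&5=0, 6&1=0, 6&3=2, 1&7=1

0o4126430021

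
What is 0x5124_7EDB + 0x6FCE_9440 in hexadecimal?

Add column by column in base 16, right to left:
  B+0 = B
  D+4 = 1 carry 1
  E+4+1 = 3 carry 1
  7+9+1 = 1 carry 1
  4+E+1 = 3 carry 1
  2+C+1 = F
  1+F = 0 carry 1
  5+6+1 = C

0xC0F3131B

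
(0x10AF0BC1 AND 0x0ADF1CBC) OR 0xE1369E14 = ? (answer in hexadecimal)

0x10AF0BC1 AND 0x0ADF1CBC = 0x008F0880.
Then OR with 0xE1369E14.

0xE1BF9E94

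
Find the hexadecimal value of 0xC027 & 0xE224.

0xC024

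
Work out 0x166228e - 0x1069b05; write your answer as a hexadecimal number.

Subtract column by column in base 16:
  e-5 → 9
  8-0 → 8
  2-b → 7 (borrow)
  2-9-1 → 8 (borrow)
  6-6-1 → f (borrow)
  6-0-1 → 5
  1-1 → 0

0x5f8789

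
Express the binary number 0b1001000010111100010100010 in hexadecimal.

0x12178A2

Group the bits into nibbles: 0001 0010 0001 0111 1000 1010 0010 → 12178A2.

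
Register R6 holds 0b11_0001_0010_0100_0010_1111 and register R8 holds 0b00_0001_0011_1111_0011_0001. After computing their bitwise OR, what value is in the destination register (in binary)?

0b1100010011111100111111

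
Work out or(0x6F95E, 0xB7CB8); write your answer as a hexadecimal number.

0xFFDFE

OR each hex digit independently (no carries):
  6|B=F, F|7=F, 9|C=D, 5|B=F, E|8=E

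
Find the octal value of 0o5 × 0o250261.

Multiply each base-8 digit by 5, carrying:
  1×5 = 5 → write 5
  6×5 = 30 → write 6 carry 3
  2×5+3 = 13 → write 5 carry 1
  0×5+1 = 1 → write 1
  5×5 = 25 → write 1 carry 3
  2×5+3 = 13 → write 5 carry 1
  remaining carry: 1

0o1511565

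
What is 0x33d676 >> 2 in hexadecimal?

2 bits is not a whole number of base-16 digits; in binary: 1100111101011001110110 >> 2 = 11001111010110011101.

0xcf59d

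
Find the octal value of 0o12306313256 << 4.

0o246146265340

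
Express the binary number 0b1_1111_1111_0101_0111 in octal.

Group the bits in threes: 011 111 111 101 010 111 → 377527.

0o377527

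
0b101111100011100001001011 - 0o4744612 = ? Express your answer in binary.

0b101010100110111011000001

0o4744612 = 0b100111100100110001010 in binary.
Subtract column by column in base 2:
  1-0 → 1
  1-1 → 0
  0-0 → 0
  1-1 → 0
  0-0 → 0
  0-0 → 0
  1-0 → 1
  0-1 → 1 (borrow)
  0-1-1 → 0 (borrow)
  0-0-1 → 1 (borrow)
  0-0-1 → 1 (borrow)
  1-1-1 → 1 (borrow)
  1-0-1 → 0
  1-0 → 1
  0-1 → 1 (borrow)
  0-1-1 → 0 (borrow)
  0-1-1 → 0 (borrow)
  1-1-1 → 1 (borrow)
  1-0-1 → 0
  1-0 → 1
  1-1 → 0
  1-0 → 1
  0-0 → 0
  1-0 → 1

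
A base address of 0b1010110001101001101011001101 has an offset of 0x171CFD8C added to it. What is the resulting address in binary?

0x171CFD8C = 0b10111000111001111110110001100 in binary.
Add column by column in base 2, right to left:
  1+0 = 1
  0+0 = 0
  1+1 = 0 carry 1
  1+1+1 = 1 carry 1
  0+0+1 = 1
  0+0 = 0
  1+0 = 1
  1+1 = 0 carry 1
  0+1+1 = 0 carry 1
  1+0+1 = 0 carry 1
  0+1+1 = 0 carry 1
  1+1+1 = 1 carry 1
  1+1+1 = 1 carry 1
  0+1+1 = 0 carry 1
  0+1+1 = 0 carry 1
  1+1+1 = 1 carry 1
  0+0+1 = 1
  1+0 = 1
  1+1 = 0 carry 1
  0+1+1 = 0 carry 1
  0+1+1 = 0 carry 1
  0+0+1 = 1
  1+0 = 1
  1+0 = 1
  0+1 = 1
  1+1 = 0 carry 1
  0+1+1 = 0 carry 1
  1+0+1 = 0 carry 1
  0+1+1 = 0 carry 1
  final carry 1

0b100001111000111001100001011001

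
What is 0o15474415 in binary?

Each octal digit is 3 bits: 1=001 5=101 4=100 7=111 4=100 4=100 1=001 5=101.

0b1101100111100100001101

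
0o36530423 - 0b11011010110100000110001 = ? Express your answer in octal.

0o3244342

0b11011010110100000110001 = 0o33264061 in octal.
Subtract column by column in base 8:
  3-1 → 2
  2-6 → 4 (borrow)
  4-0-1 → 3
  0-4 → 4 (borrow)
  3-6-1 → 4 (borrow)
  5-2-1 → 2
  6-3 → 3
  3-3 → 0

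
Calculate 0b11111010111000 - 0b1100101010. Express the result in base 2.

0b11101110001110

Subtract column by column in base 2:
  0-0 → 0
  0-1 → 1 (borrow)
  0-0-1 → 1 (borrow)
  1-1-1 → 1 (borrow)
  1-0-1 → 0
  1-1 → 0
  0-0 → 0
  1-0 → 1
  0-1 → 1 (borrow)
  1-1-1 → 1 (borrow)
  1-0-1 → 0
  1-0 → 1
  1-0 → 1
  1-0 → 1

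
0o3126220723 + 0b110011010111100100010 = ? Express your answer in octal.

0b110011010111100100010 = 0o6327442 in octal.
Add column by column in base 8, right to left:
  3+2 = 5
  2+4 = 6
  7+4 = 3 carry 1
  0+7+1 = 0 carry 1
  2+2+1 = 5
  2+3 = 5
  6+6 = 4 carry 1
  2+0+1 = 3
  1+0 = 1
  3+0 = 3

0o3134550365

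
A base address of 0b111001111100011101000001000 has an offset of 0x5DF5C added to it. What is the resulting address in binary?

0x5DF5C = 0b1011101111101011100 in binary.
Add column by column in base 2, right to left:
  0+0 = 0
  0+0 = 0
  0+1 = 1
  1+1 = 0 carry 1
  0+1+1 = 0 carry 1
  0+0+1 = 1
  0+1 = 1
  0+0 = 0
  0+1 = 1
  1+1 = 0 carry 1
  0+1+1 = 0 carry 1
  1+1+1 = 1 carry 1
  1+1+1 = 1 carry 1
  1+0+1 = 0 carry 1
  0+1+1 = 0 carry 1
  0+1+1 = 0 carry 1
  0+1+1 = 0 carry 1
  1+0+1 = 0 carry 1
  1+1+1 = 1 carry 1
  1+0+1 = 0 carry 1
  1+0+1 = 0 carry 1
  1+0+1 = 0 carry 1
  0+0+1 = 1
  0+0 = 0
  1+0 = 1
  1+0 = 1
  1+0 = 1

0b111010001000001100101100100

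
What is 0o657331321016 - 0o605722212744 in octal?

0o51407106052

Subtract column by column in base 8:
  6-4 → 2
  1-4 → 5 (borrow)
  0-7-1 → 0 (borrow)
  1-2-1 → 6 (borrow)
  2-1-1 → 0
  3-2 → 1
  1-2 → 7 (borrow)
  3-2-1 → 0
  3-7 → 4 (borrow)
  7-5-1 → 1
  5-0 → 5
  6-6 → 0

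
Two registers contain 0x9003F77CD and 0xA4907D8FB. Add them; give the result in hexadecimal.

0x13494750C8

Add column by column in base 16, right to left:
  D+B = 8 carry 1
  C+F+1 = C carry 1
  7+8+1 = 0 carry 1
  7+D+1 = 5 carry 1
  F+7+1 = 7 carry 1
  3+0+1 = 4
  0+9 = 9
  0+4 = 4
  9+A = 3 carry 1
  final carry 1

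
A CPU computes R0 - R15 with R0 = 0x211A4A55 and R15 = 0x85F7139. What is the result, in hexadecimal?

0x18BAD91C

Subtract column by column in base 16:
  5-9 → C (borrow)
  5-3-1 → 1
  A-1 → 9
  4-7 → D (borrow)
  A-F-1 → A (borrow)
  1-5-1 → B (borrow)
  1-8-1 → 8 (borrow)
  2-0-1 → 1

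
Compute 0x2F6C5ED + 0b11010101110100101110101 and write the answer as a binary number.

0b11011000011010111101100010

0x2F6C5ED = 0b10111101101100010111101101 in binary.
Add column by column in base 2, right to left:
  1+1 = 0 carry 1
  0+0+1 = 1
  1+1 = 0 carry 1
  1+0+1 = 0 carry 1
  0+1+1 = 0 carry 1
  1+1+1 = 1 carry 1
  1+1+1 = 1 carry 1
  1+0+1 = 0 carry 1
  1+1+1 = 1 carry 1
  0+0+1 = 1
  1+0 = 1
  0+1 = 1
  0+0 = 0
  0+1 = 1
  1+1 = 0 carry 1
  1+1+1 = 1 carry 1
  0+0+1 = 1
  1+1 = 0 carry 1
  1+0+1 = 0 carry 1
  0+1+1 = 0 carry 1
  1+0+1 = 0 carry 1
  1+1+1 = 1 carry 1
  1+1+1 = 1 carry 1
  1+0+1 = 0 carry 1
  0+0+1 = 1
  1+0 = 1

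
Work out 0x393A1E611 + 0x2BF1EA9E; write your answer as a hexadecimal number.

Add column by column in base 16, right to left:
  1+E = F
  1+9 = A
  6+A = 0 carry 1
  E+E+1 = D carry 1
  1+1+1 = 3
  A+F = 9 carry 1
  3+B+1 = F
  9+2 = B
  3+0 = 3

0x3BF93D0AF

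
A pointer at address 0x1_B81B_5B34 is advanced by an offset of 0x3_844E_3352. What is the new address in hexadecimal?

Add column by column in base 16, right to left:
  4+2 = 6
  3+5 = 8
  B+3 = E
  5+3 = 8
  B+E = 9 carry 1
  1+4+1 = 6
  8+4 = C
  B+8 = 3 carry 1
  1+3+1 = 5

0x53C698E86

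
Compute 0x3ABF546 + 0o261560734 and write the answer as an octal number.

0x3ABF546 = 0o352772506 in octal.
Add column by column in base 8, right to left:
  6+4 = 2 carry 1
  0+3+1 = 4
  5+7 = 4 carry 1
  2+0+1 = 3
  7+6 = 5 carry 1
  7+5+1 = 5 carry 1
  2+1+1 = 4
  5+6 = 3 carry 1
  3+2+1 = 6

0o634553442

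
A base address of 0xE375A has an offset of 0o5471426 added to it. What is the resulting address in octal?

0o11125160

0xE375A = 0o3433532 in octal.
Add column by column in base 8, right to left:
  2+6 = 0 carry 1
  3+2+1 = 6
  5+4 = 1 carry 1
  3+1+1 = 5
  3+7 = 2 carry 1
  4+4+1 = 1 carry 1
  3+5+1 = 1 carry 1
  final carry 1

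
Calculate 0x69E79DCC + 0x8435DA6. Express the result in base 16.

Add column by column in base 16, right to left:
  C+6 = 2 carry 1
  C+A+1 = 7 carry 1
  D+D+1 = B carry 1
  9+5+1 = F
  7+3 = A
  E+4 = 2 carry 1
  9+8+1 = 2 carry 1
  6+0+1 = 7

0x722AFB72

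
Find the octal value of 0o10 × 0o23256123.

Multiply each base-8 digit by 8, carrying:
  3×8 = 24 → write 0 carry 3
  2×8+3 = 19 → write 3 carry 2
  1×8+2 = 10 → write 2 carry 1
  6×8+1 = 49 → write 1 carry 6
  5×8+6 = 46 → write 6 carry 5
  2×8+5 = 21 → write 5 carry 2
  3×8+2 = 26 → write 2 carry 3
  2×8+3 = 19 → write 3 carry 2
  remaining carry: 2

0o232561230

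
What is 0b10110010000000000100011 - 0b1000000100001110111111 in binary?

0b1110001011110001100100

Subtract column by column in base 2:
  1-1 → 0
  1-1 → 0
  0-1 → 1 (borrow)
  0-1-1 → 0 (borrow)
  0-1-1 → 0 (borrow)
  1-1-1 → 1 (borrow)
  0-0-1 → 1 (borrow)
  0-1-1 → 0 (borrow)
  0-1-1 → 0 (borrow)
  0-1-1 → 0 (borrow)
  0-0-1 → 1 (borrow)
  0-0-1 → 1 (borrow)
  0-0-1 → 1 (borrow)
  0-0-1 → 1 (borrow)
  0-1-1 → 0 (borrow)
  0-0-1 → 1 (borrow)
  1-0-1 → 0
  0-0 → 0
  0-0 → 0
  1-0 → 1
  1-0 → 1
  0-1 → 1 (borrow)
  1-0-1 → 0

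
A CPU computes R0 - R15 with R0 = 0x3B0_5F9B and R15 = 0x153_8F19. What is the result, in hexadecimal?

0x25CD082

Subtract column by column in base 16:
  B-9 → 2
  9-1 → 8
  F-F → 0
  5-8 → D (borrow)
  0-3-1 → C (borrow)
  B-5-1 → 5
  3-1 → 2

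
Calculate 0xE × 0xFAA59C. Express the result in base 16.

Multiply each base-16 digit by 14, carrying:
  C×14 = 168 → write 8 carry 10
  9×14+10 = 136 → write 8 carry 8
  5×14+8 = 78 → write E carry 4
  A×14+4 = 144 → write 0 carry 9
  A×14+9 = 149 → write 5 carry 9
  F×14+9 = 219 → write B carry 13
  remaining carry: D

0xDB50E88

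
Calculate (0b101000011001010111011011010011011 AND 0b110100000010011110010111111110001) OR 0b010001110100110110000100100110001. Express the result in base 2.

0b110001110100110110010111110110001

0b101000011001010111011011010011011 AND 0b110100000010011110010111111110001 = 0b100000000000010110010011010010001.
Then OR with 0b010001110100110110000100100110001.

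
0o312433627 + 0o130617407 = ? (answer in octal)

Add column by column in base 8, right to left:
  7+7 = 6 carry 1
  2+0+1 = 3
  6+4 = 2 carry 1
  3+7+1 = 3 carry 1
  3+1+1 = 5
  4+6 = 2 carry 1
  2+0+1 = 3
  1+3 = 4
  3+1 = 4

0o443253236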